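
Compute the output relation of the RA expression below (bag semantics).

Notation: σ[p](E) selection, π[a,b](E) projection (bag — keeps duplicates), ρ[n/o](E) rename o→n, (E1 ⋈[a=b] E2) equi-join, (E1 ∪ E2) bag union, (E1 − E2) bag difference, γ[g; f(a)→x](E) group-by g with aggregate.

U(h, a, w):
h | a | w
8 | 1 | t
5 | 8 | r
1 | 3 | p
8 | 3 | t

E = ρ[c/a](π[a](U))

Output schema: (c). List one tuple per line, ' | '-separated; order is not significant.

Stepwise |·|:
  U → 4
  π[a](U) → 4
  ρ[c/a](π[a](U)) → 4

== RESULT ==
c
1
3
3
8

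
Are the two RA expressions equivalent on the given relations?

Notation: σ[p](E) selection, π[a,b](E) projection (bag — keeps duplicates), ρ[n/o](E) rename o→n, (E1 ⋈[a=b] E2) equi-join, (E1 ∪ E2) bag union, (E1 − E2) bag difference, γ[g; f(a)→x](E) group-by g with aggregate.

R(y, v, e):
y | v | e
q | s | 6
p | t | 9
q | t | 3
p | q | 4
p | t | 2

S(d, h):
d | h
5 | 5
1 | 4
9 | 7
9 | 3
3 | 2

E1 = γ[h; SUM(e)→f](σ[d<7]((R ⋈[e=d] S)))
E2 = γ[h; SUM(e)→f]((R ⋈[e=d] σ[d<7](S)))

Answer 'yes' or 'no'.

E1 stepwise |·|:
  R → 5
  S → 5
  (R ⋈[e=d] S) → 3
  σ[d<7]((R ⋈[e=d] S)) → 1
  γ[h; SUM(e)→f](σ[d<7]((R ⋈[e=d] S))) → 1
E2 stepwise |·|:
  R → 5
  S → 5
  σ[d<7](S) → 3
  (R ⋈[e=d] σ[d<7](S)) → 1
  γ[h; SUM(e)→f]((R ⋈[e=d] σ[d<7](S))) → 1

E1 and E2 produce the same multiset:
h | f
2 | 3

yes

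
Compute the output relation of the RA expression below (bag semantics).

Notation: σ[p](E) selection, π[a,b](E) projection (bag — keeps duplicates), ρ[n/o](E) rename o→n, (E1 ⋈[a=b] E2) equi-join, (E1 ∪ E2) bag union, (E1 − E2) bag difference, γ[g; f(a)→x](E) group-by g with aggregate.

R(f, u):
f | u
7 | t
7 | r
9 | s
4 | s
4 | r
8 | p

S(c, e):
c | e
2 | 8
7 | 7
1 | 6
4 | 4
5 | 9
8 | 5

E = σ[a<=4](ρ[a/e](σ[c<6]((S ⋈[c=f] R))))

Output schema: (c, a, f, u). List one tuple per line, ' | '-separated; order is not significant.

Row counts bottom-up:
  S → 6
  R → 6
  (S ⋈[c=f] R) → 5
  σ[c<6]((S ⋈[c=f] R)) → 2
  ρ[a/e](σ[c<6]((S ⋈[c=f] R))) → 2
  σ[a<=4](ρ[a/e](σ[c<6]((S ⋈[c=f] R)))) → 2

== RESULT ==
c | a | f | u
4 | 4 | 4 | r
4 | 4 | 4 | s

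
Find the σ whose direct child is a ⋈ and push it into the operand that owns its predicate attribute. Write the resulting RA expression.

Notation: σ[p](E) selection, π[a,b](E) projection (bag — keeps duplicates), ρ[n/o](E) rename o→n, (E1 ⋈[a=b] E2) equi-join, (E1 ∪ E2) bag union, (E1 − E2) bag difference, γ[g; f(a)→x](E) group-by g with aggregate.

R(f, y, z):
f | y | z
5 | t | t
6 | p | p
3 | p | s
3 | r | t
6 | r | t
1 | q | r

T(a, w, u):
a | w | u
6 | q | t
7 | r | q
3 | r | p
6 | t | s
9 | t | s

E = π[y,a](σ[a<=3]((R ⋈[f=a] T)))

σ filters on a, owned by the right side.
E' = π[y,a]((R ⋈[f=a] σ[a<=3](T)))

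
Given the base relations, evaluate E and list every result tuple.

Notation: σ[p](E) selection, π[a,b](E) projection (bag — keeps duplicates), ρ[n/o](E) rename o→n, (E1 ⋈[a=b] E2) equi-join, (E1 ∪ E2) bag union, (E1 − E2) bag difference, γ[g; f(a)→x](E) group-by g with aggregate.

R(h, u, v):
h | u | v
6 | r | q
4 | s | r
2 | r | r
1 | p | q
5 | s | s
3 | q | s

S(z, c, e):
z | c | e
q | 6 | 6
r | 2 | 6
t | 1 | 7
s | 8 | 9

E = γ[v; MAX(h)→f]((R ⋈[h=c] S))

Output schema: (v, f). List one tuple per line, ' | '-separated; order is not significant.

Subexpression sizes:
  R → 6
  S → 4
  (R ⋈[h=c] S) → 3
  γ[v; MAX(h)→f]((R ⋈[h=c] S)) → 2

== RESULT ==
v | f
q | 6
r | 2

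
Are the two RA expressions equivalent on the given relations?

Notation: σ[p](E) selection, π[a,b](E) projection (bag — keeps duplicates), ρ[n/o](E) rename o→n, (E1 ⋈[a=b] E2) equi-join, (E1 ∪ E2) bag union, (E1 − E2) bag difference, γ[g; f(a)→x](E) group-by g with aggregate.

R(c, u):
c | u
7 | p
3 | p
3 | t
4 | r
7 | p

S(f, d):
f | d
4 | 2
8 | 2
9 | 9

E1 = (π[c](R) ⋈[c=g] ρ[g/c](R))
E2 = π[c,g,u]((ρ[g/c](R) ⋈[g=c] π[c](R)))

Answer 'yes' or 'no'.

E1 stepwise |·|:
  R → 5
  π[c](R) → 5
  R → 5
  ρ[g/c](R) → 5
  (π[c](R) ⋈[c=g] ρ[g/c](R)) → 9
E2 stepwise |·|:
  R → 5
  ρ[g/c](R) → 5
  R → 5
  π[c](R) → 5
  (ρ[g/c](R) ⋈[g=c] π[c](R)) → 9
  π[c,g,u]((ρ[g/c](R) ⋈[g=c] π[c](R))) → 9

E1 and E2 produce the same multiset:
c | g | u
3 | 3 | p
3 | 3 | p
3 | 3 | t
3 | 3 | t
4 | 4 | r
7 | 7 | p
7 | 7 | p
7 | 7 | p
7 | 7 | p

yes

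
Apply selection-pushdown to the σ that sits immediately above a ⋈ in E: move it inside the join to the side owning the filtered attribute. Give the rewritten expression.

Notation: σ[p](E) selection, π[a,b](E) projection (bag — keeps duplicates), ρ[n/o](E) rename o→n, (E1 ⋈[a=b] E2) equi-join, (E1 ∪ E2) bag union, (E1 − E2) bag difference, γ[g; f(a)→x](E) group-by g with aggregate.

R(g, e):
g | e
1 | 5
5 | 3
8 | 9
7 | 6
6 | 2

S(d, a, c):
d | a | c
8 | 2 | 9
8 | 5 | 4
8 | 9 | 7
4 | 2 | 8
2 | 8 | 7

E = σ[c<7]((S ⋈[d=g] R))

σ filters on c, owned by the left side.
E' = (σ[c<7](S) ⋈[d=g] R)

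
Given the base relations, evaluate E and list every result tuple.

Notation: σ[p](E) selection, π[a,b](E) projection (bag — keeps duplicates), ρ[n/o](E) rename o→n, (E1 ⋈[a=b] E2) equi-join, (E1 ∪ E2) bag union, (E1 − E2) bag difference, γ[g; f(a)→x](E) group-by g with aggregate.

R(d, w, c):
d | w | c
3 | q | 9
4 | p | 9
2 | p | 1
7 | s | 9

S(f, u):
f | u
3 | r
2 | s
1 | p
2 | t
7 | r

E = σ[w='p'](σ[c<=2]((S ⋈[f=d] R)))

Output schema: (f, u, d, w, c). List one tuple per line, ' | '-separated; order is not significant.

Subexpression sizes:
  S → 5
  R → 4
  (S ⋈[f=d] R) → 4
  σ[c<=2]((S ⋈[f=d] R)) → 2
  σ[w='p'](σ[c<=2]((S ⋈[f=d] R))) → 2

== RESULT ==
f | u | d | w | c
2 | s | 2 | p | 1
2 | t | 2 | p | 1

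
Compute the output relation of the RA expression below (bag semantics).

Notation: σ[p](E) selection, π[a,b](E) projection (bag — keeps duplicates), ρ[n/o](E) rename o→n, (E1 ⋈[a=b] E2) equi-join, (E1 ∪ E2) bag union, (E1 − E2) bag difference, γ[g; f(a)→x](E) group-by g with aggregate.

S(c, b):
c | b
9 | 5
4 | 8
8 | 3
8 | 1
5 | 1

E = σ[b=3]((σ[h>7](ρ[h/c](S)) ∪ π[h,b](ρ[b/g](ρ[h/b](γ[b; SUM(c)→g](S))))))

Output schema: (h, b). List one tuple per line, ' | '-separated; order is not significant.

Stepwise |·|:
  S → 5
  ρ[h/c](S) → 5
  σ[h>7](ρ[h/c](S)) → 3
  S → 5
  γ[b; SUM(c)→g](S) → 4
  ρ[h/b](γ[b; SUM(c)→g](S)) → 4
  ρ[b/g](ρ[h/b](γ[b; SUM(c)→g](S))) → 4
  π[h,b](ρ[b/g](ρ[h/b](γ[b; SUM(c)→g](S)))) → 4
  (σ[h>7](ρ[h/c](S)) ∪ π[h,b](ρ[b/g](ρ[h/b](γ[b; SUM(c)→g](S))))) → 7
  σ[b=3]((σ[h>7](ρ[h/c](S)) ∪ π[h,b](ρ[b/g](ρ[h/b](γ[b; SUM(c)→g](S)))))) → 1

== RESULT ==
h | b
8 | 3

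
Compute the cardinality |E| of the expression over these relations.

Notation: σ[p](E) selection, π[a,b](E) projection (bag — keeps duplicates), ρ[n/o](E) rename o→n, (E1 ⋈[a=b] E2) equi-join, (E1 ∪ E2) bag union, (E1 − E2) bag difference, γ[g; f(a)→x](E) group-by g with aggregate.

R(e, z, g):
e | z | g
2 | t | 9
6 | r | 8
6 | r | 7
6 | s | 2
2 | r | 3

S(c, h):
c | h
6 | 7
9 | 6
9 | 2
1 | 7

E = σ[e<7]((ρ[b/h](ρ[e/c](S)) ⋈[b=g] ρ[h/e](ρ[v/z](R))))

Row counts bottom-up:
  S → 4
  ρ[e/c](S) → 4
  ρ[b/h](ρ[e/c](S)) → 4
  R → 5
  ρ[v/z](R) → 5
  ρ[h/e](ρ[v/z](R)) → 5
  (ρ[b/h](ρ[e/c](S)) ⋈[b=g] ρ[h/e](ρ[v/z](R))) → 3
  σ[e<7]((ρ[b/h](ρ[e/c](S)) ⋈[b=g] ρ[h/e](ρ[v/z](R)))) → 2

|E| = 2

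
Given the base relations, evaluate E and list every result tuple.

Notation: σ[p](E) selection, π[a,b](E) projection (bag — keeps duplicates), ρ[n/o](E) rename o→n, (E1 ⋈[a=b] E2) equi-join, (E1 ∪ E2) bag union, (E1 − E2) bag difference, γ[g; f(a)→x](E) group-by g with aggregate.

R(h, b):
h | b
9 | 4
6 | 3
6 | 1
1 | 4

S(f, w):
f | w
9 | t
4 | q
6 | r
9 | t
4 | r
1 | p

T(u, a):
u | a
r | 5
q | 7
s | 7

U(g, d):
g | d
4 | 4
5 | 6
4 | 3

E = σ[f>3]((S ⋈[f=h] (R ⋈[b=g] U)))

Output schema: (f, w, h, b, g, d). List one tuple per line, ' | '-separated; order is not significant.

Row counts bottom-up:
  S → 6
  R → 4
  U → 3
  (R ⋈[b=g] U) → 4
  (S ⋈[f=h] (R ⋈[b=g] U)) → 6
  σ[f>3]((S ⋈[f=h] (R ⋈[b=g] U))) → 4

== RESULT ==
f | w | h | b | g | d
9 | t | 9 | 4 | 4 | 3
9 | t | 9 | 4 | 4 | 3
9 | t | 9 | 4 | 4 | 4
9 | t | 9 | 4 | 4 | 4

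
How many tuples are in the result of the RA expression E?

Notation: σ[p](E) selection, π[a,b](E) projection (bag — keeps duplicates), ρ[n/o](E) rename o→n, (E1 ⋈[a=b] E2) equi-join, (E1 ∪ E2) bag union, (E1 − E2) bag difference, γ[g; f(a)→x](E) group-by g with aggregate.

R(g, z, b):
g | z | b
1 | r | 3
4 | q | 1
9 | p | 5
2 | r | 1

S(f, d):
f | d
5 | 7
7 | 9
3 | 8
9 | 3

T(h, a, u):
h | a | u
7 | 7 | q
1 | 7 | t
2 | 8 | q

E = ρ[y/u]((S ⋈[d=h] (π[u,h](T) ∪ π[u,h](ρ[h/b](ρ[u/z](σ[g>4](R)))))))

Stepwise |·|:
  S → 4
  T → 3
  π[u,h](T) → 3
  R → 4
  σ[g>4](R) → 1
  ρ[u/z](σ[g>4](R)) → 1
  ρ[h/b](ρ[u/z](σ[g>4](R))) → 1
  π[u,h](ρ[h/b](ρ[u/z](σ[g>4](R)))) → 1
  (π[u,h](T) ∪ π[u,h](ρ[h/b](ρ[u/z](σ[g>4](R))))) → 4
  (S ⋈[d=h] (π[u,h](T) ∪ π[u,h](ρ[h/b](ρ[u/z](σ[g>4](R)))))) → 1
  ρ[y/u]((S ⋈[d=h] (π[u,h](T) ∪ π[u,h](ρ[h/b](ρ[u/z](σ[g>4](R))))))) → 1

|E| = 1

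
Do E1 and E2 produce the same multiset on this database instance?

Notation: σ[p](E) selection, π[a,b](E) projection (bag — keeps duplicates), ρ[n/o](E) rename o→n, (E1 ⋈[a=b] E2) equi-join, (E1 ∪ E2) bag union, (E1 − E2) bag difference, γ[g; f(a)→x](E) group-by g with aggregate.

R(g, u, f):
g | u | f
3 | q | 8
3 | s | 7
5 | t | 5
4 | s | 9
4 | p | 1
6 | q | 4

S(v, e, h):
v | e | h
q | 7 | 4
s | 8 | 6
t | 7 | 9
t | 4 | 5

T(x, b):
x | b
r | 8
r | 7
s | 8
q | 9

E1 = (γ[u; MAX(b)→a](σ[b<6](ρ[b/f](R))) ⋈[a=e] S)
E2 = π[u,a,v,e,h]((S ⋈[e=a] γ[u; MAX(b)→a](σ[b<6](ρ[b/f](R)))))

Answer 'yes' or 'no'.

E1 row counts bottom-up:
  R → 6
  ρ[b/f](R) → 6
  σ[b<6](ρ[b/f](R)) → 3
  γ[u; MAX(b)→a](σ[b<6](ρ[b/f](R))) → 3
  S → 4
  (γ[u; MAX(b)→a](σ[b<6](ρ[b/f](R))) ⋈[a=e] S) → 1
E2 row counts bottom-up:
  S → 4
  R → 6
  ρ[b/f](R) → 6
  σ[b<6](ρ[b/f](R)) → 3
  γ[u; MAX(b)→a](σ[b<6](ρ[b/f](R))) → 3
  (S ⋈[e=a] γ[u; MAX(b)→a](σ[b<6](ρ[b/f](R)))) → 1
  π[u,a,v,e,h]((S ⋈[e=a] γ[u; MAX(b)→a](σ[b<6](ρ[b/f](R))))) → 1

E1 and E2 produce the same multiset:
u | a | v | e | h
q | 4 | t | 4 | 5

yes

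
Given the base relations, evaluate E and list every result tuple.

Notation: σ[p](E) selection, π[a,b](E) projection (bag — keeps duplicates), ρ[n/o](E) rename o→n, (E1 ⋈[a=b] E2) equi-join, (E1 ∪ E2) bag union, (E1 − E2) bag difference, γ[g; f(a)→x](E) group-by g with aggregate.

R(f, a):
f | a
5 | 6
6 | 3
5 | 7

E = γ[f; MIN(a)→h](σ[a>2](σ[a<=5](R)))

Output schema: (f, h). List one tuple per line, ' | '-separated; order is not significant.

Per-node cardinality:
  R → 3
  σ[a<=5](R) → 1
  σ[a>2](σ[a<=5](R)) → 1
  γ[f; MIN(a)→h](σ[a>2](σ[a<=5](R))) → 1

== RESULT ==
f | h
6 | 3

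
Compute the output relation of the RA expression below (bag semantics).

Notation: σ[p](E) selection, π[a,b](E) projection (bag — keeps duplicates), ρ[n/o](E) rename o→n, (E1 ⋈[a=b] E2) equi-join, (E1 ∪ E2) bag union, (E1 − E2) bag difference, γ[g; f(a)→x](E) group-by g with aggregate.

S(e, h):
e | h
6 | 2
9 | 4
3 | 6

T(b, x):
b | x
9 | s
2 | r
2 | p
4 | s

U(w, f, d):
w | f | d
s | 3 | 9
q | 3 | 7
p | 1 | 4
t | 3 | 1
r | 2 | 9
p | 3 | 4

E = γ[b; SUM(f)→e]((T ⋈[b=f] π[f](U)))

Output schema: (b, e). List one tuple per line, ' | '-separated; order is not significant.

Stepwise |·|:
  T → 4
  U → 6
  π[f](U) → 6
  (T ⋈[b=f] π[f](U)) → 2
  γ[b; SUM(f)→e]((T ⋈[b=f] π[f](U))) → 1

== RESULT ==
b | e
2 | 4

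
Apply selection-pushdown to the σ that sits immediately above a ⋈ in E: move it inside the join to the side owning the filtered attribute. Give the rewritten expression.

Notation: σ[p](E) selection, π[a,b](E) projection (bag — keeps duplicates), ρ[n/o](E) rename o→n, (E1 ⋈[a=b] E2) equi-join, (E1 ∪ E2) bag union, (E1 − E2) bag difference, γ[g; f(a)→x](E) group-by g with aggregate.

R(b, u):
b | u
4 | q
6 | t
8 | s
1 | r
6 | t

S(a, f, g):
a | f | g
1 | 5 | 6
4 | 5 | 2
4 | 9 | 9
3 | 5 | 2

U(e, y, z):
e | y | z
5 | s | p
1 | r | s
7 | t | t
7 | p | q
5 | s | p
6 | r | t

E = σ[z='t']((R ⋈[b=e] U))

σ filters on z, owned by the right side.
E' = (R ⋈[b=e] σ[z='t'](U))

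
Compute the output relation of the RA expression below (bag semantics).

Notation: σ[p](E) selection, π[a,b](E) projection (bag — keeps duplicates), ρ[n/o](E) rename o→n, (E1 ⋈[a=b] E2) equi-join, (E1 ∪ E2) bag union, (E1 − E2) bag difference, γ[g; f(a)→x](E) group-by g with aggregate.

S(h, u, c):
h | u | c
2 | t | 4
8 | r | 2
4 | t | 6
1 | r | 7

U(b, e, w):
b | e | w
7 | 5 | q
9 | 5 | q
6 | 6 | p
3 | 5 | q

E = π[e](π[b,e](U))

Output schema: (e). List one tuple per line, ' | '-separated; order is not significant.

Row counts bottom-up:
  U → 4
  π[b,e](U) → 4
  π[e](π[b,e](U)) → 4

== RESULT ==
e
5
5
5
6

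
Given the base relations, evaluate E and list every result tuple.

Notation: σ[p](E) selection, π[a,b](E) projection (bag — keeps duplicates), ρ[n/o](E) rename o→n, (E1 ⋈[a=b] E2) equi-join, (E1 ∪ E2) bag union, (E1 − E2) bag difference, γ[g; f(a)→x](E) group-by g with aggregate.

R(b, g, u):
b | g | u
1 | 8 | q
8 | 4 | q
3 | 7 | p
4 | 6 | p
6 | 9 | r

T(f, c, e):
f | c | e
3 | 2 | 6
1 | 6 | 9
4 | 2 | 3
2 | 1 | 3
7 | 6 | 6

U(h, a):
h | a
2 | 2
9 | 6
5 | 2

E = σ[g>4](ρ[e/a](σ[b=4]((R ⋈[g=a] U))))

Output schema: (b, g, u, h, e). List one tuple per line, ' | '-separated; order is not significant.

Row counts bottom-up:
  R → 5
  U → 3
  (R ⋈[g=a] U) → 1
  σ[b=4]((R ⋈[g=a] U)) → 1
  ρ[e/a](σ[b=4]((R ⋈[g=a] U))) → 1
  σ[g>4](ρ[e/a](σ[b=4]((R ⋈[g=a] U)))) → 1

== RESULT ==
b | g | u | h | e
4 | 6 | p | 9 | 6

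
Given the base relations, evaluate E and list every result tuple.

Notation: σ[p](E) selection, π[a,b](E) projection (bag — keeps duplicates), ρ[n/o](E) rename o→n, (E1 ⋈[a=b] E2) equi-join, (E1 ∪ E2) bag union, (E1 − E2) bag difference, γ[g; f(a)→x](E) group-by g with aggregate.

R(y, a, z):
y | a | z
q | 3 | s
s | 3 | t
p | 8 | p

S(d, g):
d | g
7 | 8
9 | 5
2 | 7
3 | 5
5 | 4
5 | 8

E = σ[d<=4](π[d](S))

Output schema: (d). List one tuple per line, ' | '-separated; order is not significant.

Per-node cardinality:
  S → 6
  π[d](S) → 6
  σ[d<=4](π[d](S)) → 2

== RESULT ==
d
2
3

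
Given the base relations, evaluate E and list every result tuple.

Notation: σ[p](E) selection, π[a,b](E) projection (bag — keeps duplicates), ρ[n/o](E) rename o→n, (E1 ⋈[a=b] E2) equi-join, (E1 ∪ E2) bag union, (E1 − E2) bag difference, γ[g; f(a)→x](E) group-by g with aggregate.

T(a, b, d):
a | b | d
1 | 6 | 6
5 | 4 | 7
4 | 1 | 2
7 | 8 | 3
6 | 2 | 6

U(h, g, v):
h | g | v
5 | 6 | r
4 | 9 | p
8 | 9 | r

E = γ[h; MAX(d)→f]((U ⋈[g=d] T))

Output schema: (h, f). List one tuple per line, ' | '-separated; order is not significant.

Row counts bottom-up:
  U → 3
  T → 5
  (U ⋈[g=d] T) → 2
  γ[h; MAX(d)→f]((U ⋈[g=d] T)) → 1

== RESULT ==
h | f
5 | 6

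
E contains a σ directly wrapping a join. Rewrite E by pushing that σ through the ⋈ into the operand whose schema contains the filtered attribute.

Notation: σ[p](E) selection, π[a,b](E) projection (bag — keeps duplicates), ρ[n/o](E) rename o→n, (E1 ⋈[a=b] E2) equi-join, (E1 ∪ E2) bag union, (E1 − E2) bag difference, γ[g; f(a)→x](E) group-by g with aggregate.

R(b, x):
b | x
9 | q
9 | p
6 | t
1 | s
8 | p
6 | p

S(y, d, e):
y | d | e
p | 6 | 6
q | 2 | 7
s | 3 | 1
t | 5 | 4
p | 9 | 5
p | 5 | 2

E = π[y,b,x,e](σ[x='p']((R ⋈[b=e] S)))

σ filters on x, owned by the left side.
E' = π[y,b,x,e]((σ[x='p'](R) ⋈[b=e] S))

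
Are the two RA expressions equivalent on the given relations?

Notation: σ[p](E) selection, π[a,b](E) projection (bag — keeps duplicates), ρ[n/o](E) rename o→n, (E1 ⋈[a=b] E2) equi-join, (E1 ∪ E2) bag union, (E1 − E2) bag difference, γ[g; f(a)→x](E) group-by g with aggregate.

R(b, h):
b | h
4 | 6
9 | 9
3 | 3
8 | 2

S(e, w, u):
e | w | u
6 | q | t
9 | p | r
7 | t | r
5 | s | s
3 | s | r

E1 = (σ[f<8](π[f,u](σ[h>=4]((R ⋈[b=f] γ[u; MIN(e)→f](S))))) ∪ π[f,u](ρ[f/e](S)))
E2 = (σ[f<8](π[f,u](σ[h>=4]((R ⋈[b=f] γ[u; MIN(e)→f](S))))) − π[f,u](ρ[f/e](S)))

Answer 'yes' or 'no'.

E1 row counts bottom-up:
  R → 4
  S → 5
  γ[u; MIN(e)→f](S) → 3
  (R ⋈[b=f] γ[u; MIN(e)→f](S)) → 1
  σ[h>=4]((R ⋈[b=f] γ[u; MIN(e)→f](S))) → 0
  π[f,u](σ[h>=4]((R ⋈[b=f] γ[u; MIN(e)→f](S)))) → 0
  σ[f<8](π[f,u](σ[h>=4]((R ⋈[b=f] γ[u; MIN(e)→f](S))))) → 0
  S → 5
  ρ[f/e](S) → 5
  π[f,u](ρ[f/e](S)) → 5
  (σ[f<8](π[f,u](σ[h>=4]((R ⋈[b=f] γ[u; MIN(e)→f](S))))) ∪ π[f,u](ρ[f/e](S))) → 5
E2 row counts bottom-up:
  R → 4
  S → 5
  γ[u; MIN(e)→f](S) → 3
  (R ⋈[b=f] γ[u; MIN(e)→f](S)) → 1
  σ[h>=4]((R ⋈[b=f] γ[u; MIN(e)→f](S))) → 0
  π[f,u](σ[h>=4]((R ⋈[b=f] γ[u; MIN(e)→f](S)))) → 0
  σ[f<8](π[f,u](σ[h>=4]((R ⋈[b=f] γ[u; MIN(e)→f](S))))) → 0
  S → 5
  ρ[f/e](S) → 5
  π[f,u](ρ[f/e](S)) → 5
  (σ[f<8](π[f,u](σ[h>=4]((R ⋈[b=f] γ[u; MIN(e)→f](S))))) − π[f,u](ρ[f/e](S))) → 0

E1 result:
f | u
3 | r
5 | s
6 | t
7 | r
9 | r
E2 result:
f | u
(0 rows)
Witness: (5, 's') appears 1× in E1 but 0× in E2.

no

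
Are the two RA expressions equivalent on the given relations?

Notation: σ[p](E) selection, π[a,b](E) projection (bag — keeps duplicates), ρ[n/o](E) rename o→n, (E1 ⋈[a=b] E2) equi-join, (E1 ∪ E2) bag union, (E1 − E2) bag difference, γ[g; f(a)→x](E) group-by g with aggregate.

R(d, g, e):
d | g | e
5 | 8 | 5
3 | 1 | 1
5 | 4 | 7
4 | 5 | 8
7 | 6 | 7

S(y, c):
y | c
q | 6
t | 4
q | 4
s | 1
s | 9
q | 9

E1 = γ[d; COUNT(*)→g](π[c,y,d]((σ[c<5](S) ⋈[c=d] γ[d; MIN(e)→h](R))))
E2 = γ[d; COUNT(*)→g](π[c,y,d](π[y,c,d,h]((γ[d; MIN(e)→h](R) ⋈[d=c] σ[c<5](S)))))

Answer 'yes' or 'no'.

E1 subexpression sizes:
  S → 6
  σ[c<5](S) → 3
  R → 5
  γ[d; MIN(e)→h](R) → 4
  (σ[c<5](S) ⋈[c=d] γ[d; MIN(e)→h](R)) → 2
  π[c,y,d]((σ[c<5](S) ⋈[c=d] γ[d; MIN(e)→h](R))) → 2
  γ[d; COUNT(*)→g](π[c,y,d]((σ[c<5](S) ⋈[c=d] γ[d; MIN(e)→h](R)))) → 1
E2 subexpression sizes:
  R → 5
  γ[d; MIN(e)→h](R) → 4
  S → 6
  σ[c<5](S) → 3
  (γ[d; MIN(e)→h](R) ⋈[d=c] σ[c<5](S)) → 2
  π[y,c,d,h]((γ[d; MIN(e)→h](R) ⋈[d=c] σ[c<5](S))) → 2
  π[c,y,d](π[y,c,d,h]((γ[d; MIN(e)→h](R) ⋈[d=c] σ[c<5](S)))) → 2
  γ[d; COUNT(*)→g](π[c,y,d](π[y,c,d,h]((γ[d; MIN(e)→h](R) ⋈[d=c] σ[c<5](S))))) → 1

E1 and E2 produce the same multiset:
d | g
4 | 2

yes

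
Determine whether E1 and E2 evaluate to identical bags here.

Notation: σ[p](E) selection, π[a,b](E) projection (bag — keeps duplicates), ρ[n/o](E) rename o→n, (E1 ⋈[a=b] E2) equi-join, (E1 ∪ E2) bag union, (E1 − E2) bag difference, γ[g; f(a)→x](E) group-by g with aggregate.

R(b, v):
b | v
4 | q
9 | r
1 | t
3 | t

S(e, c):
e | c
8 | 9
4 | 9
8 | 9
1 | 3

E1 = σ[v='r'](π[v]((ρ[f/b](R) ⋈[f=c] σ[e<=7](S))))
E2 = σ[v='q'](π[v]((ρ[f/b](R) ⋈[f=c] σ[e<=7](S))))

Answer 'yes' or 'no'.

E1 subexpression sizes:
  R → 4
  ρ[f/b](R) → 4
  S → 4
  σ[e<=7](S) → 2
  (ρ[f/b](R) ⋈[f=c] σ[e<=7](S)) → 2
  π[v]((ρ[f/b](R) ⋈[f=c] σ[e<=7](S))) → 2
  σ[v='r'](π[v]((ρ[f/b](R) ⋈[f=c] σ[e<=7](S)))) → 1
E2 subexpression sizes:
  R → 4
  ρ[f/b](R) → 4
  S → 4
  σ[e<=7](S) → 2
  (ρ[f/b](R) ⋈[f=c] σ[e<=7](S)) → 2
  π[v]((ρ[f/b](R) ⋈[f=c] σ[e<=7](S))) → 2
  σ[v='q'](π[v]((ρ[f/b](R) ⋈[f=c] σ[e<=7](S)))) → 0

E1 result:
v
r
E2 result:
v
(0 rows)
Witness: ('r',) appears 1× in E1 but 0× in E2.

no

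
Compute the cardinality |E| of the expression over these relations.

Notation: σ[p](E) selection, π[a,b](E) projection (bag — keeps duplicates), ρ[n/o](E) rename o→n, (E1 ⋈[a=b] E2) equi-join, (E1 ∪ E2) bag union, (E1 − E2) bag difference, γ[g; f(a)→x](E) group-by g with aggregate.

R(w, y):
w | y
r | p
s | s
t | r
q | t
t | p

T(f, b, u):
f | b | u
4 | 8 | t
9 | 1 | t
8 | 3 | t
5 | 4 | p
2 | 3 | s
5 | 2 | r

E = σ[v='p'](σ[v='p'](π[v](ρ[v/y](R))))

Stepwise |·|:
  R → 5
  ρ[v/y](R) → 5
  π[v](ρ[v/y](R)) → 5
  σ[v='p'](π[v](ρ[v/y](R))) → 2
  σ[v='p'](σ[v='p'](π[v](ρ[v/y](R)))) → 2

|E| = 2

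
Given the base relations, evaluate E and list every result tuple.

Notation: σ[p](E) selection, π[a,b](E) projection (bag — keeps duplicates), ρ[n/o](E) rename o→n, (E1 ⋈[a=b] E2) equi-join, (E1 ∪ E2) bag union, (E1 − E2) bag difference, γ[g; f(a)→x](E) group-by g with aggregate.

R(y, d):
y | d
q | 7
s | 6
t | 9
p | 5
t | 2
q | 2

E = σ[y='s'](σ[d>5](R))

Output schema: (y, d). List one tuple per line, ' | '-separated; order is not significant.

Subexpression sizes:
  R → 6
  σ[d>5](R) → 3
  σ[y='s'](σ[d>5](R)) → 1

== RESULT ==
y | d
s | 6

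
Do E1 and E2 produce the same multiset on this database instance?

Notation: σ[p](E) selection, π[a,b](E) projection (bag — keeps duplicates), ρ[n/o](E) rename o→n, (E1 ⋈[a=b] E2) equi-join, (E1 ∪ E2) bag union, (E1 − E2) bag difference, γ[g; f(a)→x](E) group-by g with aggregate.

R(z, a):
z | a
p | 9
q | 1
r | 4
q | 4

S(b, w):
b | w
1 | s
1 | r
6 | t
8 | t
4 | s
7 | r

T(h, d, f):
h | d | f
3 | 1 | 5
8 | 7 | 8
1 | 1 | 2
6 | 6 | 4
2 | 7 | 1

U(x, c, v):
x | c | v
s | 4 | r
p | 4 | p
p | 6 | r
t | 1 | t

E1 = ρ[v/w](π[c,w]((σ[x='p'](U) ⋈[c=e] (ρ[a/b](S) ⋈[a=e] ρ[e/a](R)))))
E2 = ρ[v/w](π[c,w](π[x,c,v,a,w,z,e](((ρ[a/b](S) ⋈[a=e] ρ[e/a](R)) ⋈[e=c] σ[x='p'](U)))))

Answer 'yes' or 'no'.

E1 per-node cardinality:
  U → 4
  σ[x='p'](U) → 2
  S → 6
  ρ[a/b](S) → 6
  R → 4
  ρ[e/a](R) → 4
  (ρ[a/b](S) ⋈[a=e] ρ[e/a](R)) → 4
  (σ[x='p'](U) ⋈[c=e] (ρ[a/b](S) ⋈[a=e] ρ[e/a](R))) → 2
  π[c,w]((σ[x='p'](U) ⋈[c=e] (ρ[a/b](S) ⋈[a=e] ρ[e/a](R)))) → 2
  ρ[v/w](π[c,w]((σ[x='p'](U) ⋈[c=e] (ρ[a/b](S) ⋈[a=e] ρ[e/a](R))))) → 2
E2 per-node cardinality:
  S → 6
  ρ[a/b](S) → 6
  R → 4
  ρ[e/a](R) → 4
  (ρ[a/b](S) ⋈[a=e] ρ[e/a](R)) → 4
  U → 4
  σ[x='p'](U) → 2
  ((ρ[a/b](S) ⋈[a=e] ρ[e/a](R)) ⋈[e=c] σ[x='p'](U)) → 2
  π[x,c,v,a,w,z,e](((ρ[a/b](S) ⋈[a=e] ρ[e/a](R)) ⋈[e=c] σ[x='p'](U))) → 2
  π[c,w](π[x,c,v,a,w,z,e](((ρ[a/b](S) ⋈[a=e] ρ[e/a](R)) ⋈[e=c] σ[x='p'](U)))) → 2
  ρ[v/w](π[c,w](π[x,c,v,a,w,z,e](((ρ[a/b](S) ⋈[a=e] ρ[e/a](R)) ⋈[e=c] σ[x='p'](U))))) → 2

E1 and E2 produce the same multiset:
c | v
4 | s
4 | s

yes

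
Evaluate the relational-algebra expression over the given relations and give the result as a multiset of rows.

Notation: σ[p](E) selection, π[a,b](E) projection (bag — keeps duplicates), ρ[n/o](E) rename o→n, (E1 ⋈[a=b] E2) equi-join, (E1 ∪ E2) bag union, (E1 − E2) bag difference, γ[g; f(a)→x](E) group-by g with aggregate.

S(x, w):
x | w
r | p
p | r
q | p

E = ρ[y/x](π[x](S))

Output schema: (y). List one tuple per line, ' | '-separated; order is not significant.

Subexpression sizes:
  S → 3
  π[x](S) → 3
  ρ[y/x](π[x](S)) → 3

== RESULT ==
y
p
q
r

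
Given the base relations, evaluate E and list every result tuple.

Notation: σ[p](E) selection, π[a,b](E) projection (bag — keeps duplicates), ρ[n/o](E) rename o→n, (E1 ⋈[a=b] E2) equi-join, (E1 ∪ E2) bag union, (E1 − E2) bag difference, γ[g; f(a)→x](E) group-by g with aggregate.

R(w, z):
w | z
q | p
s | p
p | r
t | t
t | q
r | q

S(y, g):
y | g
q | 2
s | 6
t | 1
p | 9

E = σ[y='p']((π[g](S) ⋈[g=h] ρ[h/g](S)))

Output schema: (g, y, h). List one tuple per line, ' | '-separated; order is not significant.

Subexpression sizes:
  S → 4
  π[g](S) → 4
  S → 4
  ρ[h/g](S) → 4
  (π[g](S) ⋈[g=h] ρ[h/g](S)) → 4
  σ[y='p']((π[g](S) ⋈[g=h] ρ[h/g](S))) → 1

== RESULT ==
g | y | h
9 | p | 9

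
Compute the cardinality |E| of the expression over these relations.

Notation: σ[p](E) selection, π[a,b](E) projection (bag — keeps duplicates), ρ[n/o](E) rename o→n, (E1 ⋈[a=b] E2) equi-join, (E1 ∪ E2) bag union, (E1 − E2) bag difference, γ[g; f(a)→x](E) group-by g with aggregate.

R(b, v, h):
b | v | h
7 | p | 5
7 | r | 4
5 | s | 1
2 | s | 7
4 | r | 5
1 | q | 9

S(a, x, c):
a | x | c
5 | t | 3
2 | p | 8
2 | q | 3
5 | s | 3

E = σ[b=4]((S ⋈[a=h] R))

Row counts bottom-up:
  S → 4
  R → 6
  (S ⋈[a=h] R) → 4
  σ[b=4]((S ⋈[a=h] R)) → 2

|E| = 2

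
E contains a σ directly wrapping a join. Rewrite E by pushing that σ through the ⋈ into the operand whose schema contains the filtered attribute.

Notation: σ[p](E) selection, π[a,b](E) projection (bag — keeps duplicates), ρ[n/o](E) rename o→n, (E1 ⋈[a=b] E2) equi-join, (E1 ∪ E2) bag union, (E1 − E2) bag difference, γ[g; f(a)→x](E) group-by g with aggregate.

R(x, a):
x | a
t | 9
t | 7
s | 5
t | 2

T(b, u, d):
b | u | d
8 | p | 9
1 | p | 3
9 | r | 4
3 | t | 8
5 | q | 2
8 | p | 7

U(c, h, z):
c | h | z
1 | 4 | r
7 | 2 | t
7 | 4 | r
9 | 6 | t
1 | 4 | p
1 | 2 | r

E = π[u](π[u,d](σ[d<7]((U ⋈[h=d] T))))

σ filters on d, owned by the right side.
E' = π[u](π[u,d]((U ⋈[h=d] σ[d<7](T))))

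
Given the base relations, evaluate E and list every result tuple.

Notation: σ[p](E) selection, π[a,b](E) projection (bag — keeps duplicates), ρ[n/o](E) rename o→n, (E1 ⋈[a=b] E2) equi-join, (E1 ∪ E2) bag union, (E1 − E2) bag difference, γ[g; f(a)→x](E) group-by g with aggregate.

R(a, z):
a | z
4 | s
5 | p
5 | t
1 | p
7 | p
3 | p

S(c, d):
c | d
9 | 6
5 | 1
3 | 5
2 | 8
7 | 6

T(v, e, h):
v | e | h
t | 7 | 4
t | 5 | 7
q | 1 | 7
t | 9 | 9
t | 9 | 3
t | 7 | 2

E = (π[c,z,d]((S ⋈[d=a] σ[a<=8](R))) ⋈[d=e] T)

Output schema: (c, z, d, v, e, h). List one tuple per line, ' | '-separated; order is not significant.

Stepwise |·|:
  S → 5
  R → 6
  σ[a<=8](R) → 6
  (S ⋈[d=a] σ[a<=8](R)) → 3
  π[c,z,d]((S ⋈[d=a] σ[a<=8](R))) → 3
  T → 6
  (π[c,z,d]((S ⋈[d=a] σ[a<=8](R))) ⋈[d=e] T) → 3

== RESULT ==
c | z | d | v | e | h
3 | p | 5 | t | 5 | 7
3 | t | 5 | t | 5 | 7
5 | p | 1 | q | 1 | 7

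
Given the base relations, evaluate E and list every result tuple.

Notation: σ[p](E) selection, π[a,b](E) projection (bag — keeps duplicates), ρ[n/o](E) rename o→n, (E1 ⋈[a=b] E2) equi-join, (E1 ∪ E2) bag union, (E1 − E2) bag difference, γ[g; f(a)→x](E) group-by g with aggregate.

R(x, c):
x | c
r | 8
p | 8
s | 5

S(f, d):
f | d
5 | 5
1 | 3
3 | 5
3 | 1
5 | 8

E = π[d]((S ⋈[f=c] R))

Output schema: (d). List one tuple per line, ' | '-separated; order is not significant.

Stepwise |·|:
  S → 5
  R → 3
  (S ⋈[f=c] R) → 2
  π[d]((S ⋈[f=c] R)) → 2

== RESULT ==
d
5
8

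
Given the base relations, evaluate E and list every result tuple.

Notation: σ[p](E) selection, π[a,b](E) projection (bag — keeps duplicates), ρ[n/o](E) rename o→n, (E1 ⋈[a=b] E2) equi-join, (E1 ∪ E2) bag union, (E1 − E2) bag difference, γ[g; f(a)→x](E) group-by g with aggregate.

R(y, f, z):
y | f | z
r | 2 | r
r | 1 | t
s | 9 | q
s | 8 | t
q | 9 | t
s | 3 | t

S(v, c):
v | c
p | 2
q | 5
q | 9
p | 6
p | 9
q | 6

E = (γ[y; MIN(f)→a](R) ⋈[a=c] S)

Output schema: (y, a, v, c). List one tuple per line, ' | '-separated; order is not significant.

Row counts bottom-up:
  R → 6
  γ[y; MIN(f)→a](R) → 3
  S → 6
  (γ[y; MIN(f)→a](R) ⋈[a=c] S) → 2

== RESULT ==
y | a | v | c
q | 9 | p | 9
q | 9 | q | 9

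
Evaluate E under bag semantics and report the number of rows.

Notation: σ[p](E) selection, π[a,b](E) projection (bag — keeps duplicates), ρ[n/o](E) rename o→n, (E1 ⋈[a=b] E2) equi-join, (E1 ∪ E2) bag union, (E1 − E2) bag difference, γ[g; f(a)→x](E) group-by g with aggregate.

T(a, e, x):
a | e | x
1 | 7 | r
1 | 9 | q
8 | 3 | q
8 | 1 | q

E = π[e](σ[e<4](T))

Stepwise |·|:
  T → 4
  σ[e<4](T) → 2
  π[e](σ[e<4](T)) → 2

|E| = 2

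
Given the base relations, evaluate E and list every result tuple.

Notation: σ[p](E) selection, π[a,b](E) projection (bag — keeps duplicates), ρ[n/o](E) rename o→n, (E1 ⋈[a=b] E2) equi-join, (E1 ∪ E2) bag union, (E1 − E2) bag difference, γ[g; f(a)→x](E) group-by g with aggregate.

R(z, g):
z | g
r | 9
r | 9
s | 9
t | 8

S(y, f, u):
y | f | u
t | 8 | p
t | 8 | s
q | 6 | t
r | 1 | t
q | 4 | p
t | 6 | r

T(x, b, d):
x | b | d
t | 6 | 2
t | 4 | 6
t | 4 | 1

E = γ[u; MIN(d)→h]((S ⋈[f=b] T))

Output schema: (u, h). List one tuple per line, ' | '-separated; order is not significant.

Subexpression sizes:
  S → 6
  T → 3
  (S ⋈[f=b] T) → 4
  γ[u; MIN(d)→h]((S ⋈[f=b] T)) → 3

== RESULT ==
u | h
p | 1
r | 2
t | 2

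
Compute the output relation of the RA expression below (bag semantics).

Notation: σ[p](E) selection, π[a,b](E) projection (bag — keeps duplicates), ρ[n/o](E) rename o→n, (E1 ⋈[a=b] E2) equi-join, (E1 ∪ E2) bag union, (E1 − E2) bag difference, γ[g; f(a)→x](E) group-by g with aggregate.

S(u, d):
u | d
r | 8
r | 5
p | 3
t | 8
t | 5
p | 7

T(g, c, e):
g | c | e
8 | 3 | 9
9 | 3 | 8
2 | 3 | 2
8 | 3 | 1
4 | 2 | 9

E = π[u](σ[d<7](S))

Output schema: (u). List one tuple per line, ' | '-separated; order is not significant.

Row counts bottom-up:
  S → 6
  σ[d<7](S) → 3
  π[u](σ[d<7](S)) → 3

== RESULT ==
u
p
r
t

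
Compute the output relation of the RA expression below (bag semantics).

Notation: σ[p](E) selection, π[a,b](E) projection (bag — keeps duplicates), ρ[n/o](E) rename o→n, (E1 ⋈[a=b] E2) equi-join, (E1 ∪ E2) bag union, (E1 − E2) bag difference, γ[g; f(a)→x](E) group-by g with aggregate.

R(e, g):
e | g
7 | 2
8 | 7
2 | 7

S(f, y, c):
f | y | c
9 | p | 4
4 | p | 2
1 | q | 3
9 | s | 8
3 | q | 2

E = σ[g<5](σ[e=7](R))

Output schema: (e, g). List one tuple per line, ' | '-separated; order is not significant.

Per-node cardinality:
  R → 3
  σ[e=7](R) → 1
  σ[g<5](σ[e=7](R)) → 1

== RESULT ==
e | g
7 | 2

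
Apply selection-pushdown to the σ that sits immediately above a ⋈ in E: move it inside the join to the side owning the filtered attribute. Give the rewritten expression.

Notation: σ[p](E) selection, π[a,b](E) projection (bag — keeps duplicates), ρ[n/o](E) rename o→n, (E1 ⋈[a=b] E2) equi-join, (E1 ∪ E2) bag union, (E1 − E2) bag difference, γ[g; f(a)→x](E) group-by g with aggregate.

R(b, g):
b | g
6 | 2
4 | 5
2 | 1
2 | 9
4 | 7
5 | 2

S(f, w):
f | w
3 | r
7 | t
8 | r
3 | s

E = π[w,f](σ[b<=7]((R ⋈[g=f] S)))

σ filters on b, owned by the left side.
E' = π[w,f]((σ[b<=7](R) ⋈[g=f] S))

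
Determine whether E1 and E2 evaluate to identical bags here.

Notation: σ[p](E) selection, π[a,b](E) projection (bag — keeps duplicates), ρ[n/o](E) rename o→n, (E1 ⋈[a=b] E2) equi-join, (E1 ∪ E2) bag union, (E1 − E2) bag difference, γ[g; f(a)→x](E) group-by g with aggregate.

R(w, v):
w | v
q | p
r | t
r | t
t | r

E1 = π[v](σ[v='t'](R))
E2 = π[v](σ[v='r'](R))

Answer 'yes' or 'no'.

E1 subexpression sizes:
  R → 4
  σ[v='t'](R) → 2
  π[v](σ[v='t'](R)) → 2
E2 subexpression sizes:
  R → 4
  σ[v='r'](R) → 1
  π[v](σ[v='r'](R)) → 1

E1 result:
v
t
t
E2 result:
v
r
Witness: ('t',) appears 2× in E1 but 0× in E2.

no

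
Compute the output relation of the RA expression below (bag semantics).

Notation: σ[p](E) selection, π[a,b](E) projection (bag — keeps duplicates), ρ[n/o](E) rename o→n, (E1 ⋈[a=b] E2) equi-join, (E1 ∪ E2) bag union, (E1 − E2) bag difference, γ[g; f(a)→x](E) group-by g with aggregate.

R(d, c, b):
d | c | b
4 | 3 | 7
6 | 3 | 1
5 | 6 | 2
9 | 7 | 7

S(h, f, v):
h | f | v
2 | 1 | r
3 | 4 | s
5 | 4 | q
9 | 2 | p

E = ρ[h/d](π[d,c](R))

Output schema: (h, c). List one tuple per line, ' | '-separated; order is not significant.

Per-node cardinality:
  R → 4
  π[d,c](R) → 4
  ρ[h/d](π[d,c](R)) → 4

== RESULT ==
h | c
4 | 3
5 | 6
6 | 3
9 | 7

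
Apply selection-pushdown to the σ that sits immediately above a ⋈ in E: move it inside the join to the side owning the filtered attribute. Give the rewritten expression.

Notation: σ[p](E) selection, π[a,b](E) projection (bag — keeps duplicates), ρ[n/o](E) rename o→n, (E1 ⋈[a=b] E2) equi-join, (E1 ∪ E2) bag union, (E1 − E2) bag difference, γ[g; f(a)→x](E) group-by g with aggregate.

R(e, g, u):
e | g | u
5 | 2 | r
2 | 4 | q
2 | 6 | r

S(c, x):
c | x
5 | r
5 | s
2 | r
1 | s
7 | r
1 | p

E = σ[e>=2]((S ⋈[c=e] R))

σ filters on e, owned by the right side.
E' = (S ⋈[c=e] σ[e>=2](R))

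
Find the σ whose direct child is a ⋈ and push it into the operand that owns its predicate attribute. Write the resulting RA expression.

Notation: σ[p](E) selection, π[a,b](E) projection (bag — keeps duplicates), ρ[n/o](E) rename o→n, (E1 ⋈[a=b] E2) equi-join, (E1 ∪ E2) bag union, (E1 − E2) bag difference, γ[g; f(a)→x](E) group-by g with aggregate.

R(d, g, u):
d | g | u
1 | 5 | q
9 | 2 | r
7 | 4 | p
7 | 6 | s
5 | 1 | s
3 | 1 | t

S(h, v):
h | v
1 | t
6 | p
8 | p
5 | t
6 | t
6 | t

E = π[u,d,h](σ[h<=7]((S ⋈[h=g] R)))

σ filters on h, owned by the left side.
E' = π[u,d,h]((σ[h<=7](S) ⋈[h=g] R))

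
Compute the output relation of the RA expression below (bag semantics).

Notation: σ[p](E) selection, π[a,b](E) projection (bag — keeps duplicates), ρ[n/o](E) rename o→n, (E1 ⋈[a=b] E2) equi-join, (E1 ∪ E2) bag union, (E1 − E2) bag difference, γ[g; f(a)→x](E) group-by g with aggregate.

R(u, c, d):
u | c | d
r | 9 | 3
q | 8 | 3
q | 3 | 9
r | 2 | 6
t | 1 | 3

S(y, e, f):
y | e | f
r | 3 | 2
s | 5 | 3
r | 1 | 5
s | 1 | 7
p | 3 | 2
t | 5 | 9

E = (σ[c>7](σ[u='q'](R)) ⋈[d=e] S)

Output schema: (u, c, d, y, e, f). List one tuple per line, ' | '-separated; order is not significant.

Stepwise |·|:
  R → 5
  σ[u='q'](R) → 2
  σ[c>7](σ[u='q'](R)) → 1
  S → 6
  (σ[c>7](σ[u='q'](R)) ⋈[d=e] S) → 2

== RESULT ==
u | c | d | y | e | f
q | 8 | 3 | p | 3 | 2
q | 8 | 3 | r | 3 | 2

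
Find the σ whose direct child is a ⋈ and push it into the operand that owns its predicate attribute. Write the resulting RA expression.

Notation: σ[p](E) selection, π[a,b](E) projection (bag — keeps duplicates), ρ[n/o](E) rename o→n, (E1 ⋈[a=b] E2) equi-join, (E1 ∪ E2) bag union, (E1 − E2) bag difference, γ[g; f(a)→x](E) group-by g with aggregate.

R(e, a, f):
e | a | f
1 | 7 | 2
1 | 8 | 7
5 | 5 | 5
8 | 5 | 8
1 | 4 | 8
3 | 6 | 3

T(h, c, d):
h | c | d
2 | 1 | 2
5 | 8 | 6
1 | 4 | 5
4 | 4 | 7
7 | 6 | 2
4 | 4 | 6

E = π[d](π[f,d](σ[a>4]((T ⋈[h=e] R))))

σ filters on a, owned by the right side.
E' = π[d](π[f,d]((T ⋈[h=e] σ[a>4](R))))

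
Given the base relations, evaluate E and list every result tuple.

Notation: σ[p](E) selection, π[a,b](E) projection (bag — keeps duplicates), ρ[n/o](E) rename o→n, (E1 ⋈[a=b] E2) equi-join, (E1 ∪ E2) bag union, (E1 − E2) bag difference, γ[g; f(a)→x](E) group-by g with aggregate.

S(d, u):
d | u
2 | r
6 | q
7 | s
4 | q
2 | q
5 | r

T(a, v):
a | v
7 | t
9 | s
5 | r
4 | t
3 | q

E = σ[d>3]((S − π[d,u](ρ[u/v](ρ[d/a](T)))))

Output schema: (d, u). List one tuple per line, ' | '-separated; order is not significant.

Subexpression sizes:
  S → 6
  T → 5
  ρ[d/a](T) → 5
  ρ[u/v](ρ[d/a](T)) → 5
  π[d,u](ρ[u/v](ρ[d/a](T))) → 5
  (S − π[d,u](ρ[u/v](ρ[d/a](T)))) → 5
  σ[d>3]((S − π[d,u](ρ[u/v](ρ[d/a](T))))) → 3

== RESULT ==
d | u
4 | q
6 | q
7 | s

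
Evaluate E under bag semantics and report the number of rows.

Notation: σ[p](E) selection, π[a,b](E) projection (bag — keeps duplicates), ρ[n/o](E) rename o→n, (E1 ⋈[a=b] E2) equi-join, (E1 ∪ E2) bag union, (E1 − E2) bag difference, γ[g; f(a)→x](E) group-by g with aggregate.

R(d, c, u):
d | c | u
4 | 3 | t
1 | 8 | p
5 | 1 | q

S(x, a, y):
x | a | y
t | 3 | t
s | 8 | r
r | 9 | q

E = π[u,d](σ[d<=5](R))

Subexpression sizes:
  R → 3
  σ[d<=5](R) → 3
  π[u,d](σ[d<=5](R)) → 3

|E| = 3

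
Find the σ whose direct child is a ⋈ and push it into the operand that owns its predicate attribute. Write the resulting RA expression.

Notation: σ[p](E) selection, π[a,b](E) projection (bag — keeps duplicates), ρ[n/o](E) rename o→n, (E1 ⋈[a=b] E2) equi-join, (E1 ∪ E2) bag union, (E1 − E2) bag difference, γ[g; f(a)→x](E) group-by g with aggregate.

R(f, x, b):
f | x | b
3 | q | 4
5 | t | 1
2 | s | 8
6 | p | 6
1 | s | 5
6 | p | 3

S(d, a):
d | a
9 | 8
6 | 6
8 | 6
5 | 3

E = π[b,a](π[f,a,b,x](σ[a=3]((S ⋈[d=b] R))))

σ filters on a, owned by the left side.
E' = π[b,a](π[f,a,b,x]((σ[a=3](S) ⋈[d=b] R)))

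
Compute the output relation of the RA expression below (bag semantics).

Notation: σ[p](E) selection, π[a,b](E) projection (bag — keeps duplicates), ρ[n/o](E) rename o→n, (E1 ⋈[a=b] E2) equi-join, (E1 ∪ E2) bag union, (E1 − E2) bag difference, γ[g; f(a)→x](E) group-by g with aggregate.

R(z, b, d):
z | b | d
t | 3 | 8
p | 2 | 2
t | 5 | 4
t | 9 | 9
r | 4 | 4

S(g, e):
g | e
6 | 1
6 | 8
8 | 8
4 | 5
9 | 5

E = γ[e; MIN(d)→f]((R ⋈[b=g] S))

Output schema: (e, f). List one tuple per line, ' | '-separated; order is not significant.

Per-node cardinality:
  R → 5
  S → 5
  (R ⋈[b=g] S) → 2
  γ[e; MIN(d)→f]((R ⋈[b=g] S)) → 1

== RESULT ==
e | f
5 | 4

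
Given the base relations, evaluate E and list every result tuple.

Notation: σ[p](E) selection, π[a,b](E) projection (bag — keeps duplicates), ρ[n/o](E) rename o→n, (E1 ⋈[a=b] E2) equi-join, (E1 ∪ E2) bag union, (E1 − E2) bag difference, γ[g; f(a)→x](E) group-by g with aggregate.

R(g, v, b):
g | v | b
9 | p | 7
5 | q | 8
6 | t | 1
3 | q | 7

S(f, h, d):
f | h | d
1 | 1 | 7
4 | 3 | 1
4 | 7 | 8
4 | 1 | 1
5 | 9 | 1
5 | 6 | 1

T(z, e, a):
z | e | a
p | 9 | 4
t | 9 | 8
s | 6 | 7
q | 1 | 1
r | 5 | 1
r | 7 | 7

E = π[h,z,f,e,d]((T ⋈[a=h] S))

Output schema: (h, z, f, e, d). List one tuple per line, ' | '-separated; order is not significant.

Subexpression sizes:
  T → 6
  S → 6
  (T ⋈[a=h] S) → 6
  π[h,z,f,e,d]((T ⋈[a=h] S)) → 6

== RESULT ==
h | z | f | e | d
1 | q | 1 | 1 | 7
1 | q | 4 | 1 | 1
1 | r | 1 | 5 | 7
1 | r | 4 | 5 | 1
7 | r | 4 | 7 | 8
7 | s | 4 | 6 | 8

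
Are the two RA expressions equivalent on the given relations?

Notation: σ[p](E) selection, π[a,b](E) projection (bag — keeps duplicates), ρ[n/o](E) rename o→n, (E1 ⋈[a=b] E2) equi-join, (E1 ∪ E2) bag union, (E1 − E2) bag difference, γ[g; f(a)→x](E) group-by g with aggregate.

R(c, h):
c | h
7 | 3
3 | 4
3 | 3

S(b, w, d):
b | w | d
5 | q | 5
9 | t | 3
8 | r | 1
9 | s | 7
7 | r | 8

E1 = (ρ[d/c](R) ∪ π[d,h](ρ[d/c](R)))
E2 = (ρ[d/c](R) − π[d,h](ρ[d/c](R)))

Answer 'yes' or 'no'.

E1 subexpression sizes:
  R → 3
  ρ[d/c](R) → 3
  R → 3
  ρ[d/c](R) → 3
  π[d,h](ρ[d/c](R)) → 3
  (ρ[d/c](R) ∪ π[d,h](ρ[d/c](R))) → 6
E2 subexpression sizes:
  R → 3
  ρ[d/c](R) → 3
  R → 3
  ρ[d/c](R) → 3
  π[d,h](ρ[d/c](R)) → 3
  (ρ[d/c](R) − π[d,h](ρ[d/c](R))) → 0

E1 result:
d | h
3 | 3
3 | 3
3 | 4
3 | 4
7 | 3
7 | 3
E2 result:
d | h
(0 rows)
Witness: (3, 3) appears 2× in E1 but 0× in E2.

no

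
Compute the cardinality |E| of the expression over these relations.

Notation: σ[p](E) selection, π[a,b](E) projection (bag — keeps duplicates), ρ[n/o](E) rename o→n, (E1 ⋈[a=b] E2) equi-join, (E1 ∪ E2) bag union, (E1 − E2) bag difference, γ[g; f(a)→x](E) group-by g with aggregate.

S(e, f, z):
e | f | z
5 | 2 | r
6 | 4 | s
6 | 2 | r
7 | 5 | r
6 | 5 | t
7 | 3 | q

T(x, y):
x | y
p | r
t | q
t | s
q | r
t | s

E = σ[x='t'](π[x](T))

Subexpression sizes:
  T → 5
  π[x](T) → 5
  σ[x='t'](π[x](T)) → 3

|E| = 3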